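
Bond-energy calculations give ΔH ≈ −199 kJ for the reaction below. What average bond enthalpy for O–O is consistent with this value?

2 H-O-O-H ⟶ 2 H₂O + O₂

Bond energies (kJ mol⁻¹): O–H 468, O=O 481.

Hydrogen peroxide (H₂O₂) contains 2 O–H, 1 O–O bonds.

Let D be the O–O bond energy.
Σ(broken) = 4×468 + 2×D = 1872 + 2D
Σ(formed) = 4×468 + 1×481 = 2353
ΔH = Σ(broken) − Σ(formed) = (1872 + 2D) − (2353) = −481 + 2D
Setting this equal to −199 kJ gives 2D = 282, so D = 141 kJ/mol.

D(O–O) ≈ 141 kJ/mol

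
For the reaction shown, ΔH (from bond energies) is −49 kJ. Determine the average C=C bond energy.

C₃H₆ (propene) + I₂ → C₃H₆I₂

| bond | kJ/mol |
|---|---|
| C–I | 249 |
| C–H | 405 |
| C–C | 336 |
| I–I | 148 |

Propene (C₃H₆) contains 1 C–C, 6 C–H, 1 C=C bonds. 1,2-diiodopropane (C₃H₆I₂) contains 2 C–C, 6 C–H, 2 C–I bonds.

D(C=C) ≈ 637 kJ/mol

Let D be the C=C bond energy.
Σ(broken) = 1×336 + 6×405 + 1×D + 1×148 = 2914 + D
Σ(formed) = 2×336 + 6×405 + 2×249 = 3600
ΔH = Σ(broken) − Σ(formed) = (2914 + D) − (3600) = −686 + D
Setting this equal to −49 kJ gives D = 637 kJ/mol.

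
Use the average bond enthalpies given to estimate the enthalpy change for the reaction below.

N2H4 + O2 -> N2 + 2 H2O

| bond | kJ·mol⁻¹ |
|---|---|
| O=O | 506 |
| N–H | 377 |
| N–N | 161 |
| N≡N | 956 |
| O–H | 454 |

ΔH ≈ −597 kJ

Bonds broken (reactants):
  N–H: 4 × 377 = 1508
  N–N: 1 × 161 = 161
  O=O: 1 × 506 = 506
  Σ(broken) = 2175 kJ
Bonds formed (products):
  N≡N: 1 × 956 = 956
  O–H: 4 × 454 = 1816
  Σ(formed) = 2772 kJ
ΔH = Σ(broken) − Σ(formed) = 2175 − 2772 = −597 kJ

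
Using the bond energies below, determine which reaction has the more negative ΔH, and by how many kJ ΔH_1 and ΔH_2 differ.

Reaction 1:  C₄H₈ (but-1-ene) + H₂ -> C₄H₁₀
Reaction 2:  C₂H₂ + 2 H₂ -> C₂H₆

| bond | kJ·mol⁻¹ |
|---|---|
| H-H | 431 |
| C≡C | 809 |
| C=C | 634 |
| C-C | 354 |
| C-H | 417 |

Reaction 2, by 228 kJ

Reaction 1:
  Bonds broken (reactants):
    C-C: 2 × 354 = 708
    C-H: 8 × 417 = 3336
    C=C: 1 × 634 = 634
    H-H: 1 × 431 = 431
    Σ(broken) = 5109 kJ
  Bonds formed (products):
    C-C: 3 × 354 = 1062
    C-H: 10 × 417 = 4170
    Σ(formed) = 5232 kJ
  ΔH_1 = 5109 − 5232 = −123 kJ
Reaction 2:
  Bonds broken (reactants):
    C≡C: 1 × 809 = 809
    C-H: 2 × 417 = 834
    H-H: 2 × 431 = 862
    Σ(broken) = 2505 kJ
  Bonds formed (products):
    C-C: 1 × 354 = 354
    C-H: 6 × 417 = 2502
    Σ(formed) = 2856 kJ
  ΔH_2 = 2505 − 2856 = −351 kJ
ΔH_1 − ΔH_2 = +228 kJ, so reaction 2 has the more negative ΔH; |ΔH_1 − ΔH_2| = 228 kJ.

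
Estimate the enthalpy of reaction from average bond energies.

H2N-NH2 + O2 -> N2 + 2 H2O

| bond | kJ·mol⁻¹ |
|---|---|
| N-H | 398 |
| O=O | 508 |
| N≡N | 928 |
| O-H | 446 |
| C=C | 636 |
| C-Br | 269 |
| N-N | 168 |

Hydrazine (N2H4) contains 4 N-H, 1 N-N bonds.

Bonds broken (reactants):
  N-H: 4 × 398 = 1592
  N-N: 1 × 168 = 168
  O=O: 1 × 508 = 508
  Σ(broken) = 2268 kJ
Bonds formed (products):
  N≡N: 1 × 928 = 928
  O-H: 4 × 446 = 1784
  Σ(formed) = 2712 kJ
ΔH = Σ(broken) − Σ(formed) = 2268 − 2712 = −444 kJ

ΔH ≈ −444 kJ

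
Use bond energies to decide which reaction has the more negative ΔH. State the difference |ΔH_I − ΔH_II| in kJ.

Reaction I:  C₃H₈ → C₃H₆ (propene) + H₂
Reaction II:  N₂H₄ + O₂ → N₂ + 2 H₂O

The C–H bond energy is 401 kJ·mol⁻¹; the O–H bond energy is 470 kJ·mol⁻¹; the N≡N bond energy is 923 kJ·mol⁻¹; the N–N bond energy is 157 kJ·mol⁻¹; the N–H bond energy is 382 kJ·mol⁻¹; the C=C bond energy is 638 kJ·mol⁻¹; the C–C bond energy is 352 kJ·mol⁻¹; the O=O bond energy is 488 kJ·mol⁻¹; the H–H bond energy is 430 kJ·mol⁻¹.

Reaction I:
  Bonds broken (reactants):
    C–C: 2 × 352 = 704
    C–H: 8 × 401 = 3208
    Σ(broken) = 3912 kJ
  Bonds formed (products):
    C–C: 1 × 352 = 352
    C–H: 6 × 401 = 2406
    C=C: 1 × 638 = 638
    H–H: 1 × 430 = 430
    Σ(formed) = 3826 kJ
  ΔH_I = 3912 − 3826 = +86 kJ
Reaction II:
  Bonds broken (reactants):
    N–H: 4 × 382 = 1528
    N–N: 1 × 157 = 157
    O=O: 1 × 488 = 488
    Σ(broken) = 2173 kJ
  Bonds formed (products):
    N≡N: 1 × 923 = 923
    O–H: 4 × 470 = 1880
    Σ(formed) = 2803 kJ
  ΔH_II = 2173 − 2803 = −630 kJ
ΔH_I − ΔH_II = +716 kJ, so reaction II has the more negative ΔH; |ΔH_I − ΔH_II| = 716 kJ.

Reaction II, by 716 kJ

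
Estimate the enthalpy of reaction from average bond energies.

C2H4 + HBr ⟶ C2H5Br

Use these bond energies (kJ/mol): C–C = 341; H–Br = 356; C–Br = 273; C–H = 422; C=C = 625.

Bonds broken (reactants):
  C–H: 4 × 422 = 1688
  C=C: 1 × 625 = 625
  H–Br: 1 × 356 = 356
  Σ(broken) = 2669 kJ
Bonds formed (products):
  C–Br: 1 × 273 = 273
  C–C: 1 × 341 = 341
  C–H: 5 × 422 = 2110
  Σ(formed) = 2724 kJ
ΔH = Σ(broken) − Σ(formed) = 2669 − 2724 = −55 kJ

ΔH ≈ −55 kJ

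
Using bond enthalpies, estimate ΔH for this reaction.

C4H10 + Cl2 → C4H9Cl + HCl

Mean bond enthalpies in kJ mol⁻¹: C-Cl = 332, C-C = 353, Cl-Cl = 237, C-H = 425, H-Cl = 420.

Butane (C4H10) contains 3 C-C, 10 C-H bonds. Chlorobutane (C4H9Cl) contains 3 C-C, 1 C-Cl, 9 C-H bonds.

Bonds broken (reactants):
  C-C: 3 × 353 = 1059
  C-H: 10 × 425 = 4250
  Cl-Cl: 1 × 237 = 237
  Σ(broken) = 5546 kJ
Bonds formed (products):
  C-C: 3 × 353 = 1059
  C-Cl: 1 × 332 = 332
  C-H: 9 × 425 = 3825
  H-Cl: 1 × 420 = 420
  Σ(formed) = 5636 kJ
ΔH = Σ(broken) − Σ(formed) = 5546 − 5636 = −90 kJ

ΔH ≈ −90 kJ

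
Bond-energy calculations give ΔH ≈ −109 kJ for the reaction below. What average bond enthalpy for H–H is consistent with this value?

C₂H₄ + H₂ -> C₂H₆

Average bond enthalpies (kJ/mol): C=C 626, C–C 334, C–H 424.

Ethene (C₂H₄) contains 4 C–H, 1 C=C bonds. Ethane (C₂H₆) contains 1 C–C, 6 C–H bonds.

Let D be the H–H bond energy.
Σ(broken) = 4×424 + 1×626 + 1×D = 2322 + D
Σ(formed) = 1×334 + 6×424 = 2878
ΔH = Σ(broken) − Σ(formed) = (2322 + D) − (2878) = −556 + D
Setting this equal to −109 kJ gives D = 447 kJ/mol.

D(H–H) ≈ 447 kJ/mol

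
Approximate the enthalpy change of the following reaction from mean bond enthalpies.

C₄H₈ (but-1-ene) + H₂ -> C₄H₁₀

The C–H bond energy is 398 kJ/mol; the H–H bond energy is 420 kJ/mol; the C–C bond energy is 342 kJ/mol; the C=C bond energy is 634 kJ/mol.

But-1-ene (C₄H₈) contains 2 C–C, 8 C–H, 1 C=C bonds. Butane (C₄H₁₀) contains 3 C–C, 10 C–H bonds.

Bonds broken (reactants):
  C–C: 2 × 342 = 684
  C–H: 8 × 398 = 3184
  C=C: 1 × 634 = 634
  H–H: 1 × 420 = 420
  Σ(broken) = 4922 kJ
Bonds formed (products):
  C–C: 3 × 342 = 1026
  C–H: 10 × 398 = 3980
  Σ(formed) = 5006 kJ
ΔH = Σ(broken) − Σ(formed) = 4922 − 5006 = −84 kJ

ΔH ≈ −84 kJ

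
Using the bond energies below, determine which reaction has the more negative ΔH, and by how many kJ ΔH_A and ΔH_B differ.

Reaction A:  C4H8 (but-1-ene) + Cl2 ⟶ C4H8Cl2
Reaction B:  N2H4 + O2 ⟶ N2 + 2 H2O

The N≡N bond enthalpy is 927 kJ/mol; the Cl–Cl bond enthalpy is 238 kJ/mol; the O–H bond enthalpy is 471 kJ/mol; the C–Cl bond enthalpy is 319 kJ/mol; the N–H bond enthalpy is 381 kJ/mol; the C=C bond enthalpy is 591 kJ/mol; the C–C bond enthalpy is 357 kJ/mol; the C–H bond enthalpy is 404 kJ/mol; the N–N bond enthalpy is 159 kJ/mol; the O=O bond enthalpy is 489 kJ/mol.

Reaction B, by 473 kJ

Reaction A:
  Bonds broken (reactants):
    C–C: 2 × 357 = 714
    C–H: 8 × 404 = 3232
    C=C: 1 × 591 = 591
    Cl–Cl: 1 × 238 = 238
    Σ(broken) = 4775 kJ
  Bonds formed (products):
    C–C: 3 × 357 = 1071
    C–Cl: 2 × 319 = 638
    C–H: 8 × 404 = 3232
    Σ(formed) = 4941 kJ
  ΔH_A = 4775 − 4941 = −166 kJ
Reaction B:
  Bonds broken (reactants):
    N–H: 4 × 381 = 1524
    N–N: 1 × 159 = 159
    O=O: 1 × 489 = 489
    Σ(broken) = 2172 kJ
  Bonds formed (products):
    N≡N: 1 × 927 = 927
    O–H: 4 × 471 = 1884
    Σ(formed) = 2811 kJ
  ΔH_B = 2172 − 2811 = −639 kJ
ΔH_A − ΔH_B = +473 kJ, so reaction B has the more negative ΔH; |ΔH_A − ΔH_B| = 473 kJ.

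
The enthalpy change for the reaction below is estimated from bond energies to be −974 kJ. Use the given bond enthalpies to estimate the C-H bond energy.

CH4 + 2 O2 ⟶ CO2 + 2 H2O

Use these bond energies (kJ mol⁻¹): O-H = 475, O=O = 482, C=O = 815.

D(C-H) ≈ 398 kJ/mol

Let D be the C-H bond energy.
Σ(broken) = 4×D + 2×482 = 964 + 4D
Σ(formed) = 2×815 + 4×475 = 3530
ΔH = Σ(broken) − Σ(formed) = (964 + 4D) − (3530) = −2566 + 4D
Setting this equal to −974 kJ gives 4D = 1592, so D = 398 kJ/mol.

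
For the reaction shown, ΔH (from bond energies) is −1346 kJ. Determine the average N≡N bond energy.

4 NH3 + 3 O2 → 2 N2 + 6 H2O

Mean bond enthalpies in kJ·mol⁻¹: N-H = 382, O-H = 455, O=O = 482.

Let D be the N≡N bond energy.
Σ(broken) = 12×382 + 3×482 = 6030
Σ(formed) = 2×D + 12×455 = 5460 + 2D
ΔH = Σ(broken) − Σ(formed) = (6030) − (5460 + 2D) = +570 − 2D
Setting this equal to −1346 kJ gives 2D = 1916, so D = 958 kJ/mol.

D(N≡N) ≈ 958 kJ/mol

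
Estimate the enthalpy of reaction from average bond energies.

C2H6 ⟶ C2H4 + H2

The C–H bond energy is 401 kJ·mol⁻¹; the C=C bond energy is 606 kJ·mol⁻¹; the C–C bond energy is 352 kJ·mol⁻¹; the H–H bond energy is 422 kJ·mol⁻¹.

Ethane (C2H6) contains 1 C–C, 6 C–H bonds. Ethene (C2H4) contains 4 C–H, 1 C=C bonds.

ΔH ≈ +126 kJ

Bonds broken (reactants):
  C–C: 1 × 352 = 352
  C–H: 6 × 401 = 2406
  Σ(broken) = 2758 kJ
Bonds formed (products):
  C–H: 4 × 401 = 1604
  C=C: 1 × 606 = 606
  H–H: 1 × 422 = 422
  Σ(formed) = 2632 kJ
ΔH = Σ(broken) − Σ(formed) = 2758 − 2632 = +126 kJ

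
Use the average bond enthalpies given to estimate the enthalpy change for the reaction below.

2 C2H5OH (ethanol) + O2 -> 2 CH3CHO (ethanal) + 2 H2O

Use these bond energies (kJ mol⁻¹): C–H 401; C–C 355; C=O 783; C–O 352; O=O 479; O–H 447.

Bonds broken (reactants):
  C–C: 2 × 355 = 710
  C–H: 10 × 401 = 4010
  C–O: 2 × 352 = 704
  O–H: 2 × 447 = 894
  O=O: 1 × 479 = 479
  Σ(broken) = 6797 kJ
Bonds formed (products):
  C–C: 2 × 355 = 710
  C–H: 8 × 401 = 3208
  C=O: 2 × 783 = 1566
  O–H: 4 × 447 = 1788
  Σ(formed) = 7272 kJ
ΔH = Σ(broken) − Σ(formed) = 6797 − 7272 = −475 kJ

ΔH ≈ −475 kJ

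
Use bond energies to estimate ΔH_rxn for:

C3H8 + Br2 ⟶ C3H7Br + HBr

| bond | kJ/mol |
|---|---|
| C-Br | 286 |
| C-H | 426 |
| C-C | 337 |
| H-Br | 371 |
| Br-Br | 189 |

ΔH ≈ −42 kJ

Bonds broken (reactants):
  Br-Br: 1 × 189 = 189
  C-C: 2 × 337 = 674
  C-H: 8 × 426 = 3408
  Σ(broken) = 4271 kJ
Bonds formed (products):
  C-Br: 1 × 286 = 286
  C-C: 2 × 337 = 674
  C-H: 7 × 426 = 2982
  H-Br: 1 × 371 = 371
  Σ(formed) = 4313 kJ
ΔH = Σ(broken) − Σ(formed) = 4271 − 4313 = −42 kJ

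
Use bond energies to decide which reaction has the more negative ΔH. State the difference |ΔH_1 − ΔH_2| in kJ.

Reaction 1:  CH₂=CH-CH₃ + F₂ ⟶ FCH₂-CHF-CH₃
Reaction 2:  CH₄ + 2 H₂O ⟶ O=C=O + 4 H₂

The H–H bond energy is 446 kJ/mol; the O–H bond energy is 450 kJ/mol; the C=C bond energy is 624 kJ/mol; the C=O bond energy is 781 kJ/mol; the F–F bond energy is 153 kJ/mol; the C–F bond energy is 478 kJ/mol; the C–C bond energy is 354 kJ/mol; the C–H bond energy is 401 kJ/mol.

Reaction 1, by 591 kJ

Reaction 1:
  Bonds broken (reactants):
    C–C: 1 × 354 = 354
    C–H: 6 × 401 = 2406
    C=C: 1 × 624 = 624
    F–F: 1 × 153 = 153
    Σ(broken) = 3537 kJ
  Bonds formed (products):
    C–C: 2 × 354 = 708
    C–F: 2 × 478 = 956
    C–H: 6 × 401 = 2406
    Σ(formed) = 4070 kJ
  ΔH_1 = 3537 − 4070 = −533 kJ
Reaction 2:
  Bonds broken (reactants):
    C–H: 4 × 401 = 1604
    O–H: 4 × 450 = 1800
    Σ(broken) = 3404 kJ
  Bonds formed (products):
    C=O: 2 × 781 = 1562
    H–H: 4 × 446 = 1784
    Σ(formed) = 3346 kJ
  ΔH_2 = 3404 − 3346 = +58 kJ
ΔH_1 − ΔH_2 = −591 kJ, so reaction 1 has the more negative ΔH; |ΔH_1 − ΔH_2| = 591 kJ.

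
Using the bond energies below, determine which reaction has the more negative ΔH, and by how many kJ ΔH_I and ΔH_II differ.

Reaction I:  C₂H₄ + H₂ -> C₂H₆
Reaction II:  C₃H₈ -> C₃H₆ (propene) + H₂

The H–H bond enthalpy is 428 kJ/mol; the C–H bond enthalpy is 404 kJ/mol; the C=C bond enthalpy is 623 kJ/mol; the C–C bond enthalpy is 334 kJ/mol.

Reaction I:
  Bonds broken (reactants):
    C–H: 4 × 404 = 1616
    C=C: 1 × 623 = 623
    H–H: 1 × 428 = 428
    Σ(broken) = 2667 kJ
  Bonds formed (products):
    C–C: 1 × 334 = 334
    C–H: 6 × 404 = 2424
    Σ(formed) = 2758 kJ
  ΔH_I = 2667 − 2758 = −91 kJ
Reaction II:
  Bonds broken (reactants):
    C–C: 2 × 334 = 668
    C–H: 8 × 404 = 3232
    Σ(broken) = 3900 kJ
  Bonds formed (products):
    C–C: 1 × 334 = 334
    C–H: 6 × 404 = 2424
    C=C: 1 × 623 = 623
    H–H: 1 × 428 = 428
    Σ(formed) = 3809 kJ
  ΔH_II = 3900 − 3809 = +91 kJ
ΔH_I − ΔH_II = −182 kJ, so reaction I has the more negative ΔH; |ΔH_I − ΔH_II| = 182 kJ.

Reaction I, by 182 kJ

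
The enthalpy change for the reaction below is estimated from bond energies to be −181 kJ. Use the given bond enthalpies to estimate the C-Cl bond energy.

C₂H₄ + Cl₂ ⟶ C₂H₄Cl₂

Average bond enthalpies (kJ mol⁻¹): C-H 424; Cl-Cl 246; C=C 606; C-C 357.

Let D be the C-Cl bond energy.
Σ(broken) = 4×424 + 1×606 + 1×246 = 2548
Σ(formed) = 1×357 + 2×D + 4×424 = 2053 + 2D
ΔH = Σ(broken) − Σ(formed) = (2548) − (2053 + 2D) = +495 − 2D
Setting this equal to −181 kJ gives 2D = 676, so D = 338 kJ/mol.

D(C-Cl) ≈ 338 kJ/mol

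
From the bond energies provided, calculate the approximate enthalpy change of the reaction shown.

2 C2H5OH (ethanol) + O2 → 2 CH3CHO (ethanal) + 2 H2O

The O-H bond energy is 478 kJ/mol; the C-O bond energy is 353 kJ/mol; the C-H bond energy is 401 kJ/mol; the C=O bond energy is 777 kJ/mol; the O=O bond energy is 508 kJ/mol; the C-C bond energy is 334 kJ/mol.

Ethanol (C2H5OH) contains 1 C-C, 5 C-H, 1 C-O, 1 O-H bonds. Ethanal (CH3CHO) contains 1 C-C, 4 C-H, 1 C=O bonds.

Bonds broken (reactants):
  C-C: 2 × 334 = 668
  C-H: 10 × 401 = 4010
  C-O: 2 × 353 = 706
  O-H: 2 × 478 = 956
  O=O: 1 × 508 = 508
  Σ(broken) = 6848 kJ
Bonds formed (products):
  C-C: 2 × 334 = 668
  C-H: 8 × 401 = 3208
  C=O: 2 × 777 = 1554
  O-H: 4 × 478 = 1912
  Σ(formed) = 7342 kJ
ΔH = Σ(broken) − Σ(formed) = 6848 − 7342 = −494 kJ

ΔH ≈ −494 kJ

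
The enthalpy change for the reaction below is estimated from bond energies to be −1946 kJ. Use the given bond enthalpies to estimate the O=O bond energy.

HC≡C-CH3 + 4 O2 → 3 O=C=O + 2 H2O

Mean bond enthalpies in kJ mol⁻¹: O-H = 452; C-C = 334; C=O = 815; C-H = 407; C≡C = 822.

Let D be the O=O bond energy.
Σ(broken) = 1×822 + 1×334 + 4×407 + 4×D = 2784 + 4D
Σ(formed) = 6×815 + 4×452 = 6698
ΔH = Σ(broken) − Σ(formed) = (2784 + 4D) − (6698) = −3914 + 4D
Setting this equal to −1946 kJ gives 4D = 1968, so D = 492 kJ/mol.

D(O=O) ≈ 492 kJ/mol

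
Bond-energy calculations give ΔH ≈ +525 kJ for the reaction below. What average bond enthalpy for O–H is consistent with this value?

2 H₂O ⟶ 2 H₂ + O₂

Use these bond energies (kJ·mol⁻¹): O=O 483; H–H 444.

D(O–H) ≈ 474 kJ/mol

Let D be the O–H bond energy.
Σ(broken) = 4×D = 4D
Σ(formed) = 2×444 + 1×483 = 1371
ΔH = Σ(broken) − Σ(formed) = (4D) − (1371) = −1371 + 4D
Setting this equal to +525 kJ gives 4D = 1896, so D = 474 kJ/mol.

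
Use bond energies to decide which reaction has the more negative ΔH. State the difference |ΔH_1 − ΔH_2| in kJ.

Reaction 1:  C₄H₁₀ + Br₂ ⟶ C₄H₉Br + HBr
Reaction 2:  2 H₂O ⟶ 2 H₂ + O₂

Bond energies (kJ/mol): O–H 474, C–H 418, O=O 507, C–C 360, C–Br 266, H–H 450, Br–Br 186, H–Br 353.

Reaction 1:
  Bonds broken (reactants):
    Br–Br: 1 × 186 = 186
    C–C: 3 × 360 = 1080
    C–H: 10 × 418 = 4180
    Σ(broken) = 5446 kJ
  Bonds formed (products):
    C–Br: 1 × 266 = 266
    C–C: 3 × 360 = 1080
    C–H: 9 × 418 = 3762
    H–Br: 1 × 353 = 353
    Σ(formed) = 5461 kJ
  ΔH_1 = 5446 − 5461 = −15 kJ
Reaction 2:
  Bonds broken (reactants):
    O–H: 4 × 474 = 1896
    Σ(broken) = 1896 kJ
  Bonds formed (products):
    H–H: 2 × 450 = 900
    O=O: 1 × 507 = 507
    Σ(formed) = 1407 kJ
  ΔH_2 = 1896 − 1407 = +489 kJ
ΔH_1 − ΔH_2 = −504 kJ, so reaction 1 has the more negative ΔH; |ΔH_1 − ΔH_2| = 504 kJ.

Reaction 1, by 504 kJ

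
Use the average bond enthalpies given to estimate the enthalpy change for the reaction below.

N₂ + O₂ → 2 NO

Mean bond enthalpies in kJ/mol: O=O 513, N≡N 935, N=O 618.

ΔH ≈ +212 kJ

Bonds broken (reactants):
  N≡N: 1 × 935 = 935
  O=O: 1 × 513 = 513
  Σ(broken) = 1448 kJ
Bonds formed (products):
  N=O: 2 × 618 = 1236
  Σ(formed) = 1236 kJ
ΔH = Σ(broken) − Σ(formed) = 1448 − 1236 = +212 kJ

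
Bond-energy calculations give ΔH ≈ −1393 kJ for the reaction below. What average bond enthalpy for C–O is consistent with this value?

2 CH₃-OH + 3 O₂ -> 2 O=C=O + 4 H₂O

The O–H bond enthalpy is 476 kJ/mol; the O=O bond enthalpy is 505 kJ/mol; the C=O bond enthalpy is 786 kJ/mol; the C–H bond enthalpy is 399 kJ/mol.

Let D be the C–O bond energy.
Σ(broken) = 6×399 + 2×D + 2×476 + 3×505 = 4861 + 2D
Σ(formed) = 4×786 + 8×476 = 6952
ΔH = Σ(broken) − Σ(formed) = (4861 + 2D) − (6952) = −2091 + 2D
Setting this equal to −1393 kJ gives 2D = 698, so D = 349 kJ/mol.

D(C–O) ≈ 349 kJ/mol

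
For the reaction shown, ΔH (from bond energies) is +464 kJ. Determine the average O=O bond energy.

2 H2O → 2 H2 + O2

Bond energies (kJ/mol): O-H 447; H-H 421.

D(O=O) ≈ 482 kJ/mol

Let D be the O=O bond energy.
Σ(broken) = 4×447 = 1788
Σ(formed) = 2×421 + 1×D = 842 + D
ΔH = Σ(broken) − Σ(formed) = (1788) − (842 + D) = +946 − D
Setting this equal to +464 kJ gives D = 482 kJ/mol.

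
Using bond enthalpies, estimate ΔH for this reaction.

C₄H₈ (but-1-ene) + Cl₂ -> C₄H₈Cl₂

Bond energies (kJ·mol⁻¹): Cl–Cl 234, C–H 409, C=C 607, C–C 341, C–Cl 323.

ΔH ≈ −146 kJ

Bonds broken (reactants):
  C–C: 2 × 341 = 682
  C–H: 8 × 409 = 3272
  C=C: 1 × 607 = 607
  Cl–Cl: 1 × 234 = 234
  Σ(broken) = 4795 kJ
Bonds formed (products):
  C–C: 3 × 341 = 1023
  C–Cl: 2 × 323 = 646
  C–H: 8 × 409 = 3272
  Σ(formed) = 4941 kJ
ΔH = Σ(broken) − Σ(formed) = 4795 − 4941 = −146 kJ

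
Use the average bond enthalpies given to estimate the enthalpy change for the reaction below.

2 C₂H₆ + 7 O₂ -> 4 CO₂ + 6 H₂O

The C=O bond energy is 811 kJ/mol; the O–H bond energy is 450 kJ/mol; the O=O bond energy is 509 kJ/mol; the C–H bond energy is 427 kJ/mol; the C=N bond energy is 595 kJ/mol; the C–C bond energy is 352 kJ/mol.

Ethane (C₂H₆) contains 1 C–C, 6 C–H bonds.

Bonds broken (reactants):
  C–C: 2 × 352 = 704
  C–H: 12 × 427 = 5124
  O=O: 7 × 509 = 3563
  Σ(broken) = 9391 kJ
Bonds formed (products):
  C=O: 8 × 811 = 6488
  O–H: 12 × 450 = 5400
  Σ(formed) = 11888 kJ
ΔH = Σ(broken) − Σ(formed) = 9391 − 11888 = −2497 kJ

ΔH ≈ −2497 kJ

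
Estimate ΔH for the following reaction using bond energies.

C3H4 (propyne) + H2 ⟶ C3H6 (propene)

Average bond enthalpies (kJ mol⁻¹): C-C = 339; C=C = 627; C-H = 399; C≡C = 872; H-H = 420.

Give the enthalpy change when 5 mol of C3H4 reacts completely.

ΔH = −665 kJ

Bonds broken (reactants):
  C≡C: 1 × 872 = 872
  C-C: 1 × 339 = 339
  C-H: 4 × 399 = 1596
  H-H: 1 × 420 = 420
  Σ(broken) = 3227 kJ
Bonds formed (products):
  C-C: 1 × 339 = 339
  C-H: 6 × 399 = 2394
  C=C: 1 × 627 = 627
  Σ(formed) = 3360 kJ
ΔH = Σ(broken) − Σ(formed) = 3227 − 3360 = −133 kJ
For 5× the reaction as written: 5 × (−133) = −665 kJ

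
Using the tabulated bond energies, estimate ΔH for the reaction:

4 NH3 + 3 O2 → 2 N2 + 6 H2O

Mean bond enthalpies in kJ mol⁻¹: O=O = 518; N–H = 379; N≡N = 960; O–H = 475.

Bonds broken (reactants):
  N–H: 12 × 379 = 4548
  O=O: 3 × 518 = 1554
  Σ(broken) = 6102 kJ
Bonds formed (products):
  N≡N: 2 × 960 = 1920
  O–H: 12 × 475 = 5700
  Σ(formed) = 7620 kJ
ΔH = Σ(broken) − Σ(formed) = 6102 − 7620 = −1518 kJ

ΔH ≈ −1518 kJ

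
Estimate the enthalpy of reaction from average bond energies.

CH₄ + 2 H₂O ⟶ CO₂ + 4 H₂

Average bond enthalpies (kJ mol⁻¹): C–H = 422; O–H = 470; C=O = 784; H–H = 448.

Bonds broken (reactants):
  C–H: 4 × 422 = 1688
  O–H: 4 × 470 = 1880
  Σ(broken) = 3568 kJ
Bonds formed (products):
  C=O: 2 × 784 = 1568
  H–H: 4 × 448 = 1792
  Σ(formed) = 3360 kJ
ΔH = Σ(broken) − Σ(formed) = 3568 − 3360 = +208 kJ

ΔH ≈ +208 kJ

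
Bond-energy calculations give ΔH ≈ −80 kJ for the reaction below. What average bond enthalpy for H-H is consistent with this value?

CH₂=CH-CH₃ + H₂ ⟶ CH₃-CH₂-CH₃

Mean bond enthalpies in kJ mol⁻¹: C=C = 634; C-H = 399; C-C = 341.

D(H-H) ≈ 425 kJ/mol

Let D be the H-H bond energy.
Σ(broken) = 1×341 + 6×399 + 1×634 + 1×D = 3369 + D
Σ(formed) = 2×341 + 8×399 = 3874
ΔH = Σ(broken) − Σ(formed) = (3369 + D) − (3874) = −505 + D
Setting this equal to −80 kJ gives D = 425 kJ/mol.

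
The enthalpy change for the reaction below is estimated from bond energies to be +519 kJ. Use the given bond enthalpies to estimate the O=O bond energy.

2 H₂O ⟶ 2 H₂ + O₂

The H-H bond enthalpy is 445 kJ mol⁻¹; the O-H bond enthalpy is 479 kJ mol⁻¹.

D(O=O) ≈ 507 kJ/mol

Let D be the O=O bond energy.
Σ(broken) = 4×479 = 1916
Σ(formed) = 2×445 + 1×D = 890 + D
ΔH = Σ(broken) − Σ(formed) = (1916) − (890 + D) = +1026 − D
Setting this equal to +519 kJ gives D = 507 kJ/mol.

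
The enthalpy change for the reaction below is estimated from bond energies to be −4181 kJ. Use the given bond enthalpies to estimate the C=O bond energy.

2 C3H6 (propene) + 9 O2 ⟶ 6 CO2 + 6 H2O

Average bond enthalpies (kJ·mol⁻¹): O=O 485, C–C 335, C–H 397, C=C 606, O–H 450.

Let D be the C=O bond energy.
Σ(broken) = 2×335 + 12×397 + 2×606 + 9×485 = 11011
Σ(formed) = 12×D + 12×450 = 5400 + 12D
ΔH = Σ(broken) − Σ(formed) = (11011) − (5400 + 12D) = +5611 − 12D
Setting this equal to −4181 kJ gives 12D = 9792, so D = 816 kJ/mol.

D(C=O) ≈ 816 kJ/mol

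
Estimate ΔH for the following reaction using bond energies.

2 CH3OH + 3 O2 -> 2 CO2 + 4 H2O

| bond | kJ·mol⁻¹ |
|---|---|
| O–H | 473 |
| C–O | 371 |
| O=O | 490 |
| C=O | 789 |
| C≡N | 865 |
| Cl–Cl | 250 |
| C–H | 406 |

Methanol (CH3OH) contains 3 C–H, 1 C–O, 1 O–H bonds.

Bonds broken (reactants):
  C–H: 6 × 406 = 2436
  C–O: 2 × 371 = 742
  O–H: 2 × 473 = 946
  O=O: 3 × 490 = 1470
  Σ(broken) = 5594 kJ
Bonds formed (products):
  C=O: 4 × 789 = 3156
  O–H: 8 × 473 = 3784
  Σ(formed) = 6940 kJ
ΔH = Σ(broken) − Σ(formed) = 5594 − 6940 = −1346 kJ

ΔH ≈ −1346 kJ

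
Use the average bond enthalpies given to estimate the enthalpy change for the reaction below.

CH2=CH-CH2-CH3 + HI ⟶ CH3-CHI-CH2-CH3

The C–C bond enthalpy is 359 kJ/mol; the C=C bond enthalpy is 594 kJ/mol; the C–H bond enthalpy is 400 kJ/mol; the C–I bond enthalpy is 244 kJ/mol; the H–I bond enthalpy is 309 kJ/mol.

Bonds broken (reactants):
  C–C: 2 × 359 = 718
  C–H: 8 × 400 = 3200
  C=C: 1 × 594 = 594
  H–I: 1 × 309 = 309
  Σ(broken) = 4821 kJ
Bonds formed (products):
  C–C: 3 × 359 = 1077
  C–H: 9 × 400 = 3600
  C–I: 1 × 244 = 244
  Σ(formed) = 4921 kJ
ΔH = Σ(broken) − Σ(formed) = 4821 − 4921 = −100 kJ

ΔH ≈ −100 kJ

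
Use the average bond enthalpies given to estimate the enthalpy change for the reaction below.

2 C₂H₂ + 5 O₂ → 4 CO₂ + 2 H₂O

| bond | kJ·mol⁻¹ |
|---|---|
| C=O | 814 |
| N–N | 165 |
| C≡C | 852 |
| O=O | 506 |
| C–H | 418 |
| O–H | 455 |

Bonds broken (reactants):
  C≡C: 2 × 852 = 1704
  C–H: 4 × 418 = 1672
  O=O: 5 × 506 = 2530
  Σ(broken) = 5906 kJ
Bonds formed (products):
  C=O: 8 × 814 = 6512
  O–H: 4 × 455 = 1820
  Σ(formed) = 8332 kJ
ΔH = Σ(broken) − Σ(formed) = 5906 − 8332 = −2426 kJ

ΔH ≈ −2426 kJ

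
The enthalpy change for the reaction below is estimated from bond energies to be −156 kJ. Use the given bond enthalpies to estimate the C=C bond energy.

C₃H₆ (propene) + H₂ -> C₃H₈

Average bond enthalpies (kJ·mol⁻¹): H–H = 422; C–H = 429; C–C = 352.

D(C=C) ≈ 632 kJ/mol

Let D be the C=C bond energy.
Σ(broken) = 1×352 + 6×429 + 1×D + 1×422 = 3348 + D
Σ(formed) = 2×352 + 8×429 = 4136
ΔH = Σ(broken) − Σ(formed) = (3348 + D) − (4136) = −788 + D
Setting this equal to −156 kJ gives D = 632 kJ/mol.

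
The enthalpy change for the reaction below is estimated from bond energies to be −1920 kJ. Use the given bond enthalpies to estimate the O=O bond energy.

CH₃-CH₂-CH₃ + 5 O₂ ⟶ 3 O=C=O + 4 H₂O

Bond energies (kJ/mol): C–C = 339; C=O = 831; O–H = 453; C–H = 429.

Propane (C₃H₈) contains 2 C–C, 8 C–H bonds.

Let D be the O=O bond energy.
Σ(broken) = 2×339 + 8×429 + 5×D = 4110 + 5D
Σ(formed) = 6×831 + 8×453 = 8610
ΔH = Σ(broken) − Σ(formed) = (4110 + 5D) − (8610) = −4500 + 5D
Setting this equal to −1920 kJ gives 5D = 2580, so D = 516 kJ/mol.

D(O=O) ≈ 516 kJ/mol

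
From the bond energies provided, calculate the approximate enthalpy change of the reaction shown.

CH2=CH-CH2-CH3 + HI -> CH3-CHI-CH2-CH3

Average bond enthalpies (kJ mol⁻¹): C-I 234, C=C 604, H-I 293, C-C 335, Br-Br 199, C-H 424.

ΔH ≈ −96 kJ

Bonds broken (reactants):
  C-C: 2 × 335 = 670
  C-H: 8 × 424 = 3392
  C=C: 1 × 604 = 604
  H-I: 1 × 293 = 293
  Σ(broken) = 4959 kJ
Bonds formed (products):
  C-C: 3 × 335 = 1005
  C-H: 9 × 424 = 3816
  C-I: 1 × 234 = 234
  Σ(formed) = 5055 kJ
ΔH = Σ(broken) − Σ(formed) = 4959 − 5055 = −96 kJ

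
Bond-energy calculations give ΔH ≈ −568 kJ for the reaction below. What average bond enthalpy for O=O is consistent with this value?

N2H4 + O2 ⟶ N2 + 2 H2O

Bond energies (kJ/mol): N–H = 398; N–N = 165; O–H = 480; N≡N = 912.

Let D be the O=O bond energy.
Σ(broken) = 4×398 + 1×165 + 1×D = 1757 + D
Σ(formed) = 1×912 + 4×480 = 2832
ΔH = Σ(broken) − Σ(formed) = (1757 + D) − (2832) = −1075 + D
Setting this equal to −568 kJ gives D = 507 kJ/mol.

D(O=O) ≈ 507 kJ/mol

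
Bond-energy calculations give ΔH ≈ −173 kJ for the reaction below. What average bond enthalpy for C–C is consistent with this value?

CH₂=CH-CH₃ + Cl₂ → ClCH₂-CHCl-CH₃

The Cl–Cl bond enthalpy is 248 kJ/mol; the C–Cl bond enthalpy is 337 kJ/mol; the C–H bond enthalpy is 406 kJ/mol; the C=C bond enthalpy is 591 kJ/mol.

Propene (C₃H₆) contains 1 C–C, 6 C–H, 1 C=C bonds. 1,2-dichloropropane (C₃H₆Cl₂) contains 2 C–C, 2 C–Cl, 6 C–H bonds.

D(C–C) ≈ 338 kJ/mol

Let D be the C–C bond energy.
Σ(broken) = 1×D + 6×406 + 1×591 + 1×248 = 3275 + D
Σ(formed) = 2×D + 2×337 + 6×406 = 3110 + 2D
ΔH = Σ(broken) − Σ(formed) = (3275 + D) − (3110 + 2D) = +165 − D
Setting this equal to −173 kJ gives D = 338 kJ/mol.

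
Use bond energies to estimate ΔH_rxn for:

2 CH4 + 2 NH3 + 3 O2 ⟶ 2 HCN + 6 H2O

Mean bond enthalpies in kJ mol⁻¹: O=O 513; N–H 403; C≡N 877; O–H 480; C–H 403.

ΔH ≈ −1139 kJ

Bonds broken (reactants):
  C–H: 8 × 403 = 3224
  N–H: 6 × 403 = 2418
  O=O: 3 × 513 = 1539
  Σ(broken) = 7181 kJ
Bonds formed (products):
  C≡N: 2 × 877 = 1754
  C–H: 2 × 403 = 806
  O–H: 12 × 480 = 5760
  Σ(formed) = 8320 kJ
ΔH = Σ(broken) − Σ(formed) = 7181 − 8320 = −1139 kJ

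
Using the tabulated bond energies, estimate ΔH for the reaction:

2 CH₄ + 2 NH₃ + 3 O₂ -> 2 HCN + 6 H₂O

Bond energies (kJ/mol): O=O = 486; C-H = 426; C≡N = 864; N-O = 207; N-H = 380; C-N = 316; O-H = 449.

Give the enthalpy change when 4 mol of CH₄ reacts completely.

ΔH = −1644 kJ

Bonds broken (reactants):
  C-H: 8 × 426 = 3408
  N-H: 6 × 380 = 2280
  O=O: 3 × 486 = 1458
  Σ(broken) = 7146 kJ
Bonds formed (products):
  C≡N: 2 × 864 = 1728
  C-H: 2 × 426 = 852
  O-H: 12 × 449 = 5388
  Σ(formed) = 7968 kJ
ΔH = Σ(broken) − Σ(formed) = 7146 − 7968 = −822 kJ
For 2× the reaction as written: 2 × (−822) = −1644 kJ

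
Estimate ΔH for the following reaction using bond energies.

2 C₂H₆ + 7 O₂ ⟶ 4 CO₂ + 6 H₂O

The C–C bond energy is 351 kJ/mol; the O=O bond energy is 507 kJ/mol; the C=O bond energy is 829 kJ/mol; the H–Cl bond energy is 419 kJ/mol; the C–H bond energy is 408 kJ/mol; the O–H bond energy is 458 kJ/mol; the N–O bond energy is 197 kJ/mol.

Bonds broken (reactants):
  C–C: 2 × 351 = 702
  C–H: 12 × 408 = 4896
  O=O: 7 × 507 = 3549
  Σ(broken) = 9147 kJ
Bonds formed (products):
  C=O: 8 × 829 = 6632
  O–H: 12 × 458 = 5496
  Σ(formed) = 12128 kJ
ΔH = Σ(broken) − Σ(formed) = 9147 − 12128 = −2981 kJ

ΔH ≈ −2981 kJ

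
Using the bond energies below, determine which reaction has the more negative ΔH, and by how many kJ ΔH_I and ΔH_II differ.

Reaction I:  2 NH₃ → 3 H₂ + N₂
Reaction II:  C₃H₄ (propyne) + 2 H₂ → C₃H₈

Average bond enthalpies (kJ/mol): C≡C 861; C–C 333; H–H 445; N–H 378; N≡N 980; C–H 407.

Reaction I:
  Bonds broken (reactants):
    N–H: 6 × 378 = 2268
    Σ(broken) = 2268 kJ
  Bonds formed (products):
    H–H: 3 × 445 = 1335
    N≡N: 1 × 980 = 980
    Σ(formed) = 2315 kJ
  ΔH_I = 2268 − 2315 = −47 kJ
Reaction II:
  Bonds broken (reactants):
    C≡C: 1 × 861 = 861
    C–C: 1 × 333 = 333
    C–H: 4 × 407 = 1628
    H–H: 2 × 445 = 890
    Σ(broken) = 3712 kJ
  Bonds formed (products):
    C–C: 2 × 333 = 666
    C–H: 8 × 407 = 3256
    Σ(formed) = 3922 kJ
  ΔH_II = 3712 − 3922 = −210 kJ
ΔH_I − ΔH_II = +163 kJ, so reaction II has the more negative ΔH; |ΔH_I − ΔH_II| = 163 kJ.

Reaction II, by 163 kJ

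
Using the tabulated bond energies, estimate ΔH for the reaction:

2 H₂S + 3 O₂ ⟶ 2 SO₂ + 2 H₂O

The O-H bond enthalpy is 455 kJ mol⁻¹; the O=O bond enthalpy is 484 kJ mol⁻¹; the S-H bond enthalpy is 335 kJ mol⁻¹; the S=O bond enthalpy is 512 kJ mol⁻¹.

ΔH ≈ −1076 kJ

Bonds broken (reactants):
  O=O: 3 × 484 = 1452
  S-H: 4 × 335 = 1340
  Σ(broken) = 2792 kJ
Bonds formed (products):
  O-H: 4 × 455 = 1820
  S=O: 4 × 512 = 2048
  Σ(formed) = 3868 kJ
ΔH = Σ(broken) − Σ(formed) = 2792 − 3868 = −1076 kJ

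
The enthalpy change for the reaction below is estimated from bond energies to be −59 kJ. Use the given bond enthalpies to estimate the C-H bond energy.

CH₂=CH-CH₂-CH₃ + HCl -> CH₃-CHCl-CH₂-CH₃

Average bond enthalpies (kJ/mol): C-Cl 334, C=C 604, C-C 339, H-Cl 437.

Let D be the C-H bond energy.
Σ(broken) = 2×339 + 8×D + 1×604 + 1×437 = 1719 + 8D
Σ(formed) = 3×339 + 1×334 + 9×D = 1351 + 9D
ΔH = Σ(broken) − Σ(formed) = (1719 + 8D) − (1351 + 9D) = +368 − D
Setting this equal to −59 kJ gives D = 427 kJ/mol.

D(C-H) ≈ 427 kJ/mol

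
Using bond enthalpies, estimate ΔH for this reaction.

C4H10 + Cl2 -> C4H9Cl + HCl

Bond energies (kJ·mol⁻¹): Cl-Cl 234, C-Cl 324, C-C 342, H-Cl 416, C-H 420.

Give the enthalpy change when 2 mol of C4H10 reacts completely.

Bonds broken (reactants):
  C-C: 3 × 342 = 1026
  C-H: 10 × 420 = 4200
  Cl-Cl: 1 × 234 = 234
  Σ(broken) = 5460 kJ
Bonds formed (products):
  C-C: 3 × 342 = 1026
  C-Cl: 1 × 324 = 324
  C-H: 9 × 420 = 3780
  H-Cl: 1 × 416 = 416
  Σ(formed) = 5546 kJ
ΔH = Σ(broken) − Σ(formed) = 5460 − 5546 = −86 kJ
For 2× the reaction as written: 2 × (−86) = −172 kJ

ΔH = −172 kJ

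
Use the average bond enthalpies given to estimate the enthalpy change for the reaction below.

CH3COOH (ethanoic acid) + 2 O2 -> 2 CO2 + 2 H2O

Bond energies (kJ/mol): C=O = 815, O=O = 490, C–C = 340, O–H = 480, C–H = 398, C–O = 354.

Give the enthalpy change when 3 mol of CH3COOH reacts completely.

Bonds broken (reactants):
  C–C: 1 × 340 = 340
  C–H: 3 × 398 = 1194
  C–O: 1 × 354 = 354
  C=O: 1 × 815 = 815
  O–H: 1 × 480 = 480
  O=O: 2 × 490 = 980
  Σ(broken) = 4163 kJ
Bonds formed (products):
  C=O: 4 × 815 = 3260
  O–H: 4 × 480 = 1920
  Σ(formed) = 5180 kJ
ΔH = Σ(broken) − Σ(formed) = 4163 − 5180 = −1017 kJ
For 3× the reaction as written: 3 × (−1017) = −3051 kJ

ΔH = −3051 kJ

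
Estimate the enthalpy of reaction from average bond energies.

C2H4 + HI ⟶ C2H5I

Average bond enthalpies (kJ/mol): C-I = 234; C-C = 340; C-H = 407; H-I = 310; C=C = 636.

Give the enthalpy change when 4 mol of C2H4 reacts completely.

Bonds broken (reactants):
  C-H: 4 × 407 = 1628
  C=C: 1 × 636 = 636
  H-I: 1 × 310 = 310
  Σ(broken) = 2574 kJ
Bonds formed (products):
  C-C: 1 × 340 = 340
  C-H: 5 × 407 = 2035
  C-I: 1 × 234 = 234
  Σ(formed) = 2609 kJ
ΔH = Σ(broken) − Σ(formed) = 2574 − 2609 = −35 kJ
For 4× the reaction as written: 4 × (−35) = −140 kJ

ΔH = −140 kJ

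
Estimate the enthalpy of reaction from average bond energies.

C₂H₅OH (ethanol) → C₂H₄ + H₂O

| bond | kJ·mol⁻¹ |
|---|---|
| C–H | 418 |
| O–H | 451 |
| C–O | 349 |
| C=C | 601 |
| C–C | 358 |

Bonds broken (reactants):
  C–C: 1 × 358 = 358
  C–H: 5 × 418 = 2090
  C–O: 1 × 349 = 349
  O–H: 1 × 451 = 451
  Σ(broken) = 3248 kJ
Bonds formed (products):
  C–H: 4 × 418 = 1672
  C=C: 1 × 601 = 601
  O–H: 2 × 451 = 902
  Σ(formed) = 3175 kJ
ΔH = Σ(broken) − Σ(formed) = 3248 − 3175 = +73 kJ

ΔH ≈ +73 kJ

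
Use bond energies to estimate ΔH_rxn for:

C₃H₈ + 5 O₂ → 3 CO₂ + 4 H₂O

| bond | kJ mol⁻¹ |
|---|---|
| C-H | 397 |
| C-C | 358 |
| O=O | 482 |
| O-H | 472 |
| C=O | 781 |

Bonds broken (reactants):
  C-C: 2 × 358 = 716
  C-H: 8 × 397 = 3176
  O=O: 5 × 482 = 2410
  Σ(broken) = 6302 kJ
Bonds formed (products):
  C=O: 6 × 781 = 4686
  O-H: 8 × 472 = 3776
  Σ(formed) = 8462 kJ
ΔH = Σ(broken) − Σ(formed) = 6302 − 8462 = −2160 kJ

ΔH ≈ −2160 kJ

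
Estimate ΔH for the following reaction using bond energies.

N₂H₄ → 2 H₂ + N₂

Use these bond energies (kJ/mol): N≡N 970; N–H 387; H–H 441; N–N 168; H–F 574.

Bonds broken (reactants):
  N–H: 4 × 387 = 1548
  N–N: 1 × 168 = 168
  Σ(broken) = 1716 kJ
Bonds formed (products):
  H–H: 2 × 441 = 882
  N≡N: 1 × 970 = 970
  Σ(formed) = 1852 kJ
ΔH = Σ(broken) − Σ(formed) = 1716 − 1852 = −136 kJ

ΔH ≈ −136 kJ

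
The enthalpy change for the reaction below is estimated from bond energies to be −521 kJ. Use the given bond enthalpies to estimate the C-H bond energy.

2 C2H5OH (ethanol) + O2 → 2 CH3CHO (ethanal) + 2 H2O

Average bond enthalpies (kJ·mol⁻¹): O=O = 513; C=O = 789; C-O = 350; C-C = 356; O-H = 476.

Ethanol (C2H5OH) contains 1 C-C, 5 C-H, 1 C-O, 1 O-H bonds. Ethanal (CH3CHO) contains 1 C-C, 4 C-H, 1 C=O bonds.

Let D be the C-H bond energy.
Σ(broken) = 2×356 + 10×D + 2×350 + 2×476 + 1×513 = 2877 + 10D
Σ(formed) = 2×356 + 8×D + 2×789 + 4×476 = 4194 + 8D
ΔH = Σ(broken) − Σ(formed) = (2877 + 10D) − (4194 + 8D) = −1317 + 2D
Setting this equal to −521 kJ gives 2D = 796, so D = 398 kJ/mol.

D(C-H) ≈ 398 kJ/mol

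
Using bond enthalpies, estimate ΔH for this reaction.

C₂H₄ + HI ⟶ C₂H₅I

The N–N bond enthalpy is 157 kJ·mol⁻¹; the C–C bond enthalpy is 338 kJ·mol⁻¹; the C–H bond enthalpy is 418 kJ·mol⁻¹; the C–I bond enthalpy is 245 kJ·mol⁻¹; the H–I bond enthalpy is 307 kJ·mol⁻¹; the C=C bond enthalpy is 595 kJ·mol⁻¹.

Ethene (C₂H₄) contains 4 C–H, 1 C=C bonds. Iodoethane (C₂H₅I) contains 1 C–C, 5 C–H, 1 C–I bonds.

Bonds broken (reactants):
  C–H: 4 × 418 = 1672
  C=C: 1 × 595 = 595
  H–I: 1 × 307 = 307
  Σ(broken) = 2574 kJ
Bonds formed (products):
  C–C: 1 × 338 = 338
  C–H: 5 × 418 = 2090
  C–I: 1 × 245 = 245
  Σ(formed) = 2673 kJ
ΔH = Σ(broken) − Σ(formed) = 2574 − 2673 = −99 kJ

ΔH ≈ −99 kJ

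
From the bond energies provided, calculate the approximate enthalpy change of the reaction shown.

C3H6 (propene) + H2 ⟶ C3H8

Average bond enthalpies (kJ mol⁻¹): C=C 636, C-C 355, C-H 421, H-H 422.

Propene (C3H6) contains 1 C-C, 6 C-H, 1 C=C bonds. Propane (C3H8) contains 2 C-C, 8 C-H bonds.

ΔH ≈ −139 kJ

Bonds broken (reactants):
  C-C: 1 × 355 = 355
  C-H: 6 × 421 = 2526
  C=C: 1 × 636 = 636
  H-H: 1 × 422 = 422
  Σ(broken) = 3939 kJ
Bonds formed (products):
  C-C: 2 × 355 = 710
  C-H: 8 × 421 = 3368
  Σ(formed) = 4078 kJ
ΔH = Σ(broken) − Σ(formed) = 3939 − 4078 = −139 kJ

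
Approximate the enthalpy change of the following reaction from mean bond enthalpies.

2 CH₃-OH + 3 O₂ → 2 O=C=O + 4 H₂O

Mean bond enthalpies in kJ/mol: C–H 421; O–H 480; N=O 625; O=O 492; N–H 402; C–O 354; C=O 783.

Bonds broken (reactants):
  C–H: 6 × 421 = 2526
  C–O: 2 × 354 = 708
  O–H: 2 × 480 = 960
  O=O: 3 × 492 = 1476
  Σ(broken) = 5670 kJ
Bonds formed (products):
  C=O: 4 × 783 = 3132
  O–H: 8 × 480 = 3840
  Σ(formed) = 6972 kJ
ΔH = Σ(broken) − Σ(formed) = 5670 − 6972 = −1302 kJ

ΔH ≈ −1302 kJ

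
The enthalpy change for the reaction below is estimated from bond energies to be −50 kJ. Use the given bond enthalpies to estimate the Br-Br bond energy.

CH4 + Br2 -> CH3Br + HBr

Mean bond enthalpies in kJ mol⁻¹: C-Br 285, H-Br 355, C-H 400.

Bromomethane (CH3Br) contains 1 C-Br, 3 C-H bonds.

D(Br-Br) ≈ 190 kJ/mol

Let D be the Br-Br bond energy.
Σ(broken) = 1×D + 4×400 = 1600 + D
Σ(formed) = 1×285 + 3×400 + 1×355 = 1840
ΔH = Σ(broken) − Σ(formed) = (1600 + D) − (1840) = −240 + D
Setting this equal to −50 kJ gives D = 190 kJ/mol.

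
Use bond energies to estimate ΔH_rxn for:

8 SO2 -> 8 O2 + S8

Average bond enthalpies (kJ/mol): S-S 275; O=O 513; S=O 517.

Bonds broken (reactants):
  S=O: 16 × 517 = 8272
  Σ(broken) = 8272 kJ
Bonds formed (products):
  O=O: 8 × 513 = 4104
  S-S: 8 × 275 = 2200
  Σ(formed) = 6304 kJ
ΔH = Σ(broken) − Σ(formed) = 8272 − 6304 = +1968 kJ

ΔH ≈ +1968 kJ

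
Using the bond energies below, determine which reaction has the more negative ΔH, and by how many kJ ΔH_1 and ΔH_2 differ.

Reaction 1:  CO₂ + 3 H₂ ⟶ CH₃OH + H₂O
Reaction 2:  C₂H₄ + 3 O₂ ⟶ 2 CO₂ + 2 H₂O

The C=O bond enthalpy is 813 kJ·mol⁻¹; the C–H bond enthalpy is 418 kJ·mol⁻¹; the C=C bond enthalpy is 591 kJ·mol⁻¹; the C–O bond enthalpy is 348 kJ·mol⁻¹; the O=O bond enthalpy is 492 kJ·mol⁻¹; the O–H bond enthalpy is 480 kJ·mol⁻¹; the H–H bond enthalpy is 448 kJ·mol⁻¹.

Reaction 2, by 1361 kJ

Reaction 1:
  Bonds broken (reactants):
    C=O: 2 × 813 = 1626
    H–H: 3 × 448 = 1344
    Σ(broken) = 2970 kJ
  Bonds formed (products):
    C–H: 3 × 418 = 1254
    C–O: 1 × 348 = 348
    O–H: 3 × 480 = 1440
    Σ(formed) = 3042 kJ
  ΔH_1 = 2970 − 3042 = −72 kJ
Reaction 2:
  Bonds broken (reactants):
    C–H: 4 × 418 = 1672
    C=C: 1 × 591 = 591
    O=O: 3 × 492 = 1476
    Σ(broken) = 3739 kJ
  Bonds formed (products):
    C=O: 4 × 813 = 3252
    O–H: 4 × 480 = 1920
    Σ(formed) = 5172 kJ
  ΔH_2 = 3739 − 5172 = −1433 kJ
ΔH_1 − ΔH_2 = +1361 kJ, so reaction 2 has the more negative ΔH; |ΔH_1 − ΔH_2| = 1361 kJ.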